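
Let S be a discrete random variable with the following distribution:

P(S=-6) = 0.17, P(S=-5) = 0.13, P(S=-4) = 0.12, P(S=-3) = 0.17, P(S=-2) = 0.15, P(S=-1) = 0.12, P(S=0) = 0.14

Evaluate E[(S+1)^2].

8.38

E[(S+1)^2] = Σ (s+1)^2·P(S=s)
 = 25·0.17 + 16·0.13 + 9·0.12 + 4·0.17 + 1·0.15 + 0·0.12 + 1·0.14
 = 4.25 + 2.08 + 1.08 + 0.68 + 0.15 + 0 + 0.14
 = 8.38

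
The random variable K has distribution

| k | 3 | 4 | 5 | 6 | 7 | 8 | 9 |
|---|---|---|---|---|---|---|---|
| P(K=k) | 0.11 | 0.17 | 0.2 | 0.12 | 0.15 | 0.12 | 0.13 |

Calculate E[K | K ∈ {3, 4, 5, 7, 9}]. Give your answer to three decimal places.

P(K ∈ {3, 4, 5, 7, 9}) = 0.11 + 0.17 + 0.2 + 0.15 + 0.13 = 0.76.
E[K | K ∈ {3, 4, 5, 7, 9}] = [3·0.11 + 4·0.17 + 5·0.2 + 7·0.15 + 9·0.13] / 0.76
 = 4.23 / 0.76
 = 423/76

5.566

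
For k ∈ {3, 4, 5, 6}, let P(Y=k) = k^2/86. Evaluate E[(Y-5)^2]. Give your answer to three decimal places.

E[(Y-5)^2] = Σ (y-5)^2·P(Y=y)
 = 4·9/86 + 1·8/43 + 0·25/86 + 1·18/43
 = 18/43 + 8/43 + 0 + 18/43
 = 44/43

1.023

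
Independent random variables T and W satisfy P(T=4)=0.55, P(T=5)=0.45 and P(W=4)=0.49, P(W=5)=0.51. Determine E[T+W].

8.96

E[T+W] = Σ_t Σ_w (t+w) · P(T=t)P(W=w)
 = 8·0.2695 + 9·0.2805 + 9·0.2205 + 10·0.2295
 = 2.156 + 2.5245 + 1.9845 + 2.295
 = 8.96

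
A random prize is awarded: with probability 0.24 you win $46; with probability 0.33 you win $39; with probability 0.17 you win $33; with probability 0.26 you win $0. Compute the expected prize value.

29.52

E[payout] = 46·0.24 + 39·0.33 + 33·0.17 + 0·0.26
 = 11.04 + 12.87 + 5.61 + 0
 = 29.52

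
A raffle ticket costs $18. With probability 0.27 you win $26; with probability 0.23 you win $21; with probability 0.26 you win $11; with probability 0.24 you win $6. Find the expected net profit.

E[payout] = 26·0.27 + 21·0.23 + 11·0.26 + 6·0.24
 = 7.02 + 4.83 + 2.86 + 1.44
 = 16.15
Net = 16.15 - 18 = -1.85

-1.85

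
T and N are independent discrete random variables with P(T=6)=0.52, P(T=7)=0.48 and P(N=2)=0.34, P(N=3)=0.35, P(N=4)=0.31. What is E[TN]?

E[TN] = Σ_t Σ_n tn · P(T=t)P(N=n)
 = 12·0.1768 + 18·0.182 + 24·0.1612 + 14·0.1632 + 21·0.168 + 28·0.1488
 = 2.1216 + 3.276 + 3.8688 + 2.2848 + 3.528 + 4.1664
 = 19.2456

19.2456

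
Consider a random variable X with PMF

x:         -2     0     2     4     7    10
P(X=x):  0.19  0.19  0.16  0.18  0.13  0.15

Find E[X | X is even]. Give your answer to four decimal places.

2.4828

P(X is even) = 0.19 + 0.19 + 0.16 + 0.18 + 0.15 = 0.87.
E[X | X is even] = [(-2)·0.19 + 0·0.19 + 2·0.16 + 4·0.18 + 10·0.15] / 0.87
 = 2.16 / 0.87
 = 72/29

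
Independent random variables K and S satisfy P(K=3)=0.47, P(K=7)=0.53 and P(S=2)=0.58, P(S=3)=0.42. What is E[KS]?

12.3904

E[KS] = Σ_k Σ_s ks · P(K=k)P(S=s)
 = 6·0.2726 + 9·0.1974 + 14·0.3074 + 21·0.2226
 = 1.6356 + 1.7766 + 4.3036 + 4.6746
 = 12.3904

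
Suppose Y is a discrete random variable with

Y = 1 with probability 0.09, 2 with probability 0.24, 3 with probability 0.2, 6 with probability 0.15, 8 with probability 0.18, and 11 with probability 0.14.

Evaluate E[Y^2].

36.71

E[Y^2] = Σ y^2·P(Y=y)
 = 1·0.09 + 4·0.24 + 9·0.2 + 36·0.15 + 64·0.18 + 121·0.14
 = 0.09 + 0.96 + 1.8 + 5.4 + 11.52 + 16.94
 = 36.71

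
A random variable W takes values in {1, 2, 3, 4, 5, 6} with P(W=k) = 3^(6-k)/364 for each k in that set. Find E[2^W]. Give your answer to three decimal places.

E[2^W] = Σ 2^w·P(W=w)
 = 2·243/364 + 4·81/364 + 8·27/364 + 16·9/364 + 32·3/364 + 64·1/364
 = 243/182 + 81/91 + 54/91 + 36/91 + 24/91 + 16/91
 = 95/26

3.654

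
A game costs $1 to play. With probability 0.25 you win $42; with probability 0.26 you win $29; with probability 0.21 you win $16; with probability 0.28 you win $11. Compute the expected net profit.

23.48

E[payout] = 42·0.25 + 29·0.26 + 16·0.21 + 11·0.28
 = 10.5 + 7.54 + 3.36 + 3.08
 = 24.48
Net = 24.48 - 1 = 23.48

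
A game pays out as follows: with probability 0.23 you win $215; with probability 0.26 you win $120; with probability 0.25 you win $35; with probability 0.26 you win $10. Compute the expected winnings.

E[payout] = 215·0.23 + 120·0.26 + 35·0.25 + 10·0.26
 = 49.45 + 31.2 + 8.75 + 2.6
 = 92

92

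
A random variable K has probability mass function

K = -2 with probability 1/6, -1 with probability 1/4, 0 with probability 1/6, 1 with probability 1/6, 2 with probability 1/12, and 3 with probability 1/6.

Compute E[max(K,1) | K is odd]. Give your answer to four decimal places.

P(K is odd) = 1/4 + 1/6 + 1/6 = 7/12.
E[max(K,1) | K is odd] = [1·1/4 + 1·1/6 + 3·1/6] / (7/12)
 = 11/12 / (7/12)
 = 11/7

1.5714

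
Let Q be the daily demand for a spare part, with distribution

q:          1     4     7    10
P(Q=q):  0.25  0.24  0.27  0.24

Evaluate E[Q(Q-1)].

E[Q(Q-1)] = Σ q(q-1)·P(Q=q)
 = 0·0.25 + 12·0.24 + 42·0.27 + 90·0.24
 = 0 + 2.88 + 11.34 + 21.6
 = 35.82

35.82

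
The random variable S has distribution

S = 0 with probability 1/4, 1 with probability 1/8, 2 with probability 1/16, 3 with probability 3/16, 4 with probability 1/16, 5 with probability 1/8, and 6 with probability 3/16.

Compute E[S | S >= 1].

3.75

P(S >= 1) = 1/8 + 1/16 + 3/16 + 1/16 + 1/8 + 3/16 = 3/4.
E[S | S >= 1] = [1·1/8 + 2·1/16 + 3·3/16 + 4·1/16 + 5·1/8 + 6·3/16] / (3/4)
 = 45/16 / (3/4)
 = 15/4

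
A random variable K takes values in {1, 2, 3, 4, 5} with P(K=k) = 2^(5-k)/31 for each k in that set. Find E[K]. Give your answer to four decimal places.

1.8387

E[K] = Σ k·P(K=k)
 = 1·16/31 + 2·8/31 + 3·4/31 + 4·2/31 + 5·1/31
 = 16/31 + 16/31 + 12/31 + 8/31 + 5/31
 = 57/31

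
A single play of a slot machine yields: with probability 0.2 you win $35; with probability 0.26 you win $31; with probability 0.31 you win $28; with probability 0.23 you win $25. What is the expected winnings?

29.49

E[payout] = 35·0.2 + 31·0.26 + 28·0.31 + 25·0.23
 = 7 + 8.06 + 8.68 + 5.75
 = 29.49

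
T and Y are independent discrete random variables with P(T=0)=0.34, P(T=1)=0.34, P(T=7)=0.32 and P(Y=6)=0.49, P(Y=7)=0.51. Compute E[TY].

16.7958

E[TY] = Σ_t Σ_y ty · P(T=t)P(Y=y)
 = 0·0.1666 + 0·0.1734 + 6·0.1666 + 7·0.1734 + 42·0.1568 + 49·0.1632
 = 0 + 0 + 0.9996 + 1.2138 + 6.5856 + 7.9968
 = 16.7958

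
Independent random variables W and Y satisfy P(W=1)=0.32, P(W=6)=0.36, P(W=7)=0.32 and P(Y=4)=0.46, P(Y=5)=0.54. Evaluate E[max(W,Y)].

E[max(W,Y)] = Σ_w Σ_y max(w,y) · P(W=w)P(Y=y)
 = 4·0.1472 + 5·0.1728 + 6·0.1656 + 6·0.1944 + 7·0.1472 + 7·0.1728
 = 0.5888 + 0.864 + 0.9936 + 1.1664 + 1.0304 + 1.2096
 = 5.8528

5.8528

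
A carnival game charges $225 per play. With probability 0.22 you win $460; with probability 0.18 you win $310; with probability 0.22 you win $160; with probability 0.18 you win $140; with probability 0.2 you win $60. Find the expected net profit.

4.4

E[payout] = 460·0.22 + 310·0.18 + 160·0.22 + 140·0.18 + 60·0.2
 = 101.2 + 55.8 + 35.2 + 25.2 + 12
 = 229.4
Net = 229.4 - 225 = 4.4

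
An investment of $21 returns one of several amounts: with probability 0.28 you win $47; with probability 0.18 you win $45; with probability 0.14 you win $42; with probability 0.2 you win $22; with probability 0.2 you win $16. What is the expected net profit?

13.74

E[payout] = 47·0.28 + 45·0.18 + 42·0.14 + 22·0.2 + 16·0.2
 = 13.16 + 8.1 + 5.88 + 4.4 + 3.2
 = 34.74
Net = 34.74 - 21 = 13.74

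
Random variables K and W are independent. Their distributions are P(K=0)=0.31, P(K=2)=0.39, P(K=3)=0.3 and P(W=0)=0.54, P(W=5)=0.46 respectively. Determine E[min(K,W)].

E[min(K,W)] = Σ_k Σ_w min(k,w) · P(K=k)P(W=w)
 = 0·0.1674 + 0·0.1426 + 0·0.2106 + 2·0.1794 + 0·0.162 + 3·0.138
 = 0 + 0 + 0 + 0.3588 + 0 + 0.414
 = 0.7728

0.7728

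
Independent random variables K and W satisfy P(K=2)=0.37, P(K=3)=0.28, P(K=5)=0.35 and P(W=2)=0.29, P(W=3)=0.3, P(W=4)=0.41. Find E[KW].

E[KW] = Σ_k Σ_w kw · P(K=k)P(W=w)
 = 4·0.1073 + 6·0.111 + 8·0.1517 + 6·0.0812 + 9·0.084 + 12·0.1148 + 10·0.1015 + 15·0.105 + 20·0.1435
 = 0.4292 + 0.666 + 1.2136 + 0.4872 + 0.756 + 1.3776 + 1.015 + 1.575 + 2.87
 = 10.3896

10.3896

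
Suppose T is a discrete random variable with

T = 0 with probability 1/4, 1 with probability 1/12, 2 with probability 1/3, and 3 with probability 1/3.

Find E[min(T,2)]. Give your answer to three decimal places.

E[min(T,2)] = Σ min(t,2)·P(T=t)
 = 0·1/4 + 1·1/12 + 2·1/3 + 2·1/3
 = 0 + 1/12 + 2/3 + 2/3
 = 17/12

1.417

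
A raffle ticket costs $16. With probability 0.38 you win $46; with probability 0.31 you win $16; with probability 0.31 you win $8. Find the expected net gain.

E[payout] = 46·0.38 + 16·0.31 + 8·0.31
 = 17.48 + 4.96 + 2.48
 = 24.92
Net = 24.92 - 16 = 8.92

8.92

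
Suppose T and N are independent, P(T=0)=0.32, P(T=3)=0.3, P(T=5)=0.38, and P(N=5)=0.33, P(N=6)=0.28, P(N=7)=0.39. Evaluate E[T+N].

8.86

E[T+N] = Σ_t Σ_n (t+n) · P(T=t)P(N=n)
 = 5·0.1056 + 6·0.0896 + 7·0.1248 + 8·0.099 + 9·0.084 + 10·0.117 + 10·0.1254 + 11·0.1064 + 12·0.1482
 = 0.528 + 0.5376 + 0.8736 + 0.792 + 0.756 + 1.17 + 1.254 + 1.1704 + 1.7784
 = 8.86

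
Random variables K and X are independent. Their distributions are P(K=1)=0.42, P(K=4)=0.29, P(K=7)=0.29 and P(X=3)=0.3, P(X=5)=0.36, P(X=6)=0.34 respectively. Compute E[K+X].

E[K+X] = Σ_k Σ_x (k+x) · P(K=k)P(X=x)
 = 4·0.126 + 6·0.1512 + 7·0.1428 + 7·0.087 + 9·0.1044 + 10·0.0986 + 10·0.087 + 12·0.1044 + 13·0.0986
 = 0.504 + 0.9072 + 0.9996 + 0.609 + 0.9396 + 0.986 + 0.87 + 1.2528 + 1.2818
 = 8.35

8.35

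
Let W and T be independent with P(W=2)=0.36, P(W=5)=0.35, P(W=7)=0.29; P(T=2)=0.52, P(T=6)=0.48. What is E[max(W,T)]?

E[max(W,T)] = Σ_w Σ_t max(w,t) · P(W=w)P(T=t)
 = 2·0.1872 + 6·0.1728 + 5·0.182 + 6·0.168 + 7·0.1508 + 7·0.1392
 = 0.3744 + 1.0368 + 0.91 + 1.008 + 1.0556 + 0.9744
 = 5.3592

5.3592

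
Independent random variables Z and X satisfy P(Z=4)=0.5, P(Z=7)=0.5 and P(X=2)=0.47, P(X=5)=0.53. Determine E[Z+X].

E[Z+X] = Σ_z Σ_x (z+x) · P(Z=z)P(X=x)
 = 6·0.235 + 9·0.265 + 9·0.235 + 12·0.265
 = 1.41 + 2.385 + 2.115 + 3.18
 = 9.09

9.09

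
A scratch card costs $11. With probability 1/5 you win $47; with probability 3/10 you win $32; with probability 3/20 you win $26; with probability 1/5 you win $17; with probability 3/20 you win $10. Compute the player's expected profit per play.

E[payout] = 47·1/5 + 32·3/10 + 26·3/20 + 17·1/5 + 10·3/20
 = 47/5 + 48/5 + 39/10 + 17/5 + 3/2
 = 139/5
Net = 139/5 - 11 = 84/5

16.8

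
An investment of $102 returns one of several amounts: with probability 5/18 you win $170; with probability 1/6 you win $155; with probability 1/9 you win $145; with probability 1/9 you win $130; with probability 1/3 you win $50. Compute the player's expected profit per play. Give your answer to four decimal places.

E[payout] = 170·5/18 + 155·1/6 + 145·1/9 + 130·1/9 + 50·1/3
 = 425/9 + 155/6 + 145/9 + 130/9 + 50/3
 = 2165/18
Net = 2165/18 - 102 = 329/18

18.2778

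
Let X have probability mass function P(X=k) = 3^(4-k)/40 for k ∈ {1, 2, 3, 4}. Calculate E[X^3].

E[X^3] = Σ x^3·P(X=x)
 = 1·27/40 + 8·9/40 + 27·3/40 + 64·1/40
 = 27/40 + 9/5 + 81/40 + 8/5
 = 61/10

6.1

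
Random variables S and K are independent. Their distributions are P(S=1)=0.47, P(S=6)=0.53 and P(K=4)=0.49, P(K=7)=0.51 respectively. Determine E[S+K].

E[S+K] = Σ_s Σ_k (s+k) · P(S=s)P(K=k)
 = 5·0.2303 + 8·0.2397 + 10·0.2597 + 13·0.2703
 = 1.1515 + 1.9176 + 2.597 + 3.5139
 = 9.18

9.18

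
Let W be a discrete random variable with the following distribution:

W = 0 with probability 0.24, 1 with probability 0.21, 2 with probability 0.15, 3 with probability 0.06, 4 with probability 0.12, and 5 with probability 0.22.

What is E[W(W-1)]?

E[W(W-1)] = Σ w(w-1)·P(W=w)
 = 0·0.24 + 0·0.21 + 2·0.15 + 6·0.06 + 12·0.12 + 20·0.22
 = 0 + 0 + 0.3 + 0.36 + 1.44 + 4.4
 = 6.5

6.5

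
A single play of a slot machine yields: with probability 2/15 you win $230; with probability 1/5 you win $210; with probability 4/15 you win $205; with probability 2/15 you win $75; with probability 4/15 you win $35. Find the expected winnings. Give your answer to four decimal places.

E[payout] = 230·2/15 + 210·1/5 + 205·4/15 + 75·2/15 + 35·4/15
 = 92/3 + 42 + 164/3 + 10 + 28/3
 = 440/3

146.6667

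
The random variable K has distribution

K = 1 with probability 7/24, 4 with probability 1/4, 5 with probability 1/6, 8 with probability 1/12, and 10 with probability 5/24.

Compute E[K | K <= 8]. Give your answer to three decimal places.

3.526

P(K <= 8) = 7/24 + 1/4 + 1/6 + 1/12 = 19/24.
E[K | K <= 8] = [1·7/24 + 4·1/4 + 5·1/6 + 8·1/12] / (19/24)
 = 67/24 / (19/24)
 = 67/19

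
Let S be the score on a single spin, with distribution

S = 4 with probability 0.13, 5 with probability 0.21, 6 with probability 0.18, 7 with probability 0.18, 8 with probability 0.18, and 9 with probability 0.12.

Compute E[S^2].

E[S^2] = Σ s^2·P(S=s)
 = 16·0.13 + 25·0.21 + 36·0.18 + 49·0.18 + 64·0.18 + 81·0.12
 = 2.08 + 5.25 + 6.48 + 8.82 + 11.52 + 9.72
 = 43.87

43.87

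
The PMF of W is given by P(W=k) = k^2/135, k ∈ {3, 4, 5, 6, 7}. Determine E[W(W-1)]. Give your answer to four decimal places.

E[W(W-1)] = Σ w(w-1)·P(W=w)
 = 6·1/15 + 12·16/135 + 20·5/27 + 30·4/15 + 42·49/135
 = 2/5 + 64/45 + 100/27 + 8 + 686/45
 = 3884/135

28.7704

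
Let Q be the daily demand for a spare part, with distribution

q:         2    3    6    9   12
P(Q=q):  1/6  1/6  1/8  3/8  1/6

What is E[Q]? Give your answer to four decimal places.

E[Q] = Σ q·P(Q=q)
 = 2·1/6 + 3·1/6 + 6·1/8 + 9·3/8 + 12·1/6
 = 1/3 + 1/2 + 3/4 + 27/8 + 2
 = 167/24

6.9583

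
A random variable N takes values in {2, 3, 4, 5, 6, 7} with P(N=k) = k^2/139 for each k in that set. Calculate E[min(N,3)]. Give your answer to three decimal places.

E[min(N,3)] = Σ min(n,3)·P(N=n)
 = 2·4/139 + 3·9/139 + 3·16/139 + 3·25/139 + 3·36/139 + 3·49/139
 = 8/139 + 27/139 + 48/139 + 75/139 + 108/139 + 147/139
 = 413/139

2.971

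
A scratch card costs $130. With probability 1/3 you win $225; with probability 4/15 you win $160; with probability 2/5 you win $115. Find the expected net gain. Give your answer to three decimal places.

E[payout] = 225·1/3 + 160·4/15 + 115·2/5
 = 75 + 128/3 + 46
 = 491/3
Net = 491/3 - 130 = 101/3

33.667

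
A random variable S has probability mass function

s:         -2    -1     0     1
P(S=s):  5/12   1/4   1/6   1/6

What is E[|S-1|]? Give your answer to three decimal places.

E[|S-1|] = Σ |s-1|·P(S=s)
 = 3·5/12 + 2·1/4 + 1·1/6 + 0·1/6
 = 5/4 + 1/2 + 1/6 + 0
 = 23/12

1.917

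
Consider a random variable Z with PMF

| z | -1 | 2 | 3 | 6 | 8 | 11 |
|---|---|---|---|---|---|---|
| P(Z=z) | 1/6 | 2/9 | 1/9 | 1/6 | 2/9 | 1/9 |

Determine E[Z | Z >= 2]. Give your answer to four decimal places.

5.7333

P(Z >= 2) = 2/9 + 1/9 + 1/6 + 2/9 + 1/9 = 5/6.
E[Z | Z >= 2] = [2·2/9 + 3·1/9 + 6·1/6 + 8·2/9 + 11·1/9] / (5/6)
 = 43/9 / (5/6)
 = 86/15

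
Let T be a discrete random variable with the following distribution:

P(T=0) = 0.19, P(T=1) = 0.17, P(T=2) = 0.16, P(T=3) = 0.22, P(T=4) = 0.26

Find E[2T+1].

5.38

E[2T+1] = Σ (2t+1)·P(T=t)
 = 1·0.19 + 3·0.17 + 5·0.16 + 7·0.22 + 9·0.26
 = 0.19 + 0.51 + 0.8 + 1.54 + 2.34
 = 5.38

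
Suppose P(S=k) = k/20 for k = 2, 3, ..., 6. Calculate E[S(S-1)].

17.5

E[S(S-1)] = Σ s(s-1)·P(S=s)
 = 2·1/10 + 6·3/20 + 12·1/5 + 20·1/4 + 30·3/10
 = 1/5 + 9/10 + 12/5 + 5 + 9
 = 35/2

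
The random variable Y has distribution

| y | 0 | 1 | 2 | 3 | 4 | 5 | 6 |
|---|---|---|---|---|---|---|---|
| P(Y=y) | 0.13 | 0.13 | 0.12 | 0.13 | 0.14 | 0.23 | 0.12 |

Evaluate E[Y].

3.19

E[Y] = Σ y·P(Y=y)
 = 0·0.13 + 1·0.13 + 2·0.12 + 3·0.13 + 4·0.14 + 5·0.23 + 6·0.12
 = 0 + 0.13 + 0.24 + 0.39 + 0.56 + 1.15 + 0.72
 = 3.19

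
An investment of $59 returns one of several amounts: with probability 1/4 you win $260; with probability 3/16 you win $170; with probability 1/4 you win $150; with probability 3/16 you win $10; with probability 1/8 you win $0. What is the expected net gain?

77.25

E[payout] = 260·1/4 + 170·3/16 + 150·1/4 + 10·3/16 + 0·1/8
 = 65 + 255/8 + 75/2 + 15/8 + 0
 = 545/4
Net = 545/4 - 59 = 309/4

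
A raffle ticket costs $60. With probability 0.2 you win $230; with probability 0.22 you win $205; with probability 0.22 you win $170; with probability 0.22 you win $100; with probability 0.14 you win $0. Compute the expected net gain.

90.5

E[payout] = 230·0.2 + 205·0.22 + 170·0.22 + 100·0.22 + 0·0.14
 = 46 + 45.1 + 37.4 + 22 + 0
 = 150.5
Net = 150.5 - 60 = 90.5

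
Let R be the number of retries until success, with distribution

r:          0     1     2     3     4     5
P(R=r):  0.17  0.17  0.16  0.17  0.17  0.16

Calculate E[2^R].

E[2^R] = Σ 2^r·P(R=r)
 = 1·0.17 + 2·0.17 + 4·0.16 + 8·0.17 + 16·0.17 + 32·0.16
 = 0.17 + 0.34 + 0.64 + 1.36 + 2.72 + 5.12
 = 10.35

10.35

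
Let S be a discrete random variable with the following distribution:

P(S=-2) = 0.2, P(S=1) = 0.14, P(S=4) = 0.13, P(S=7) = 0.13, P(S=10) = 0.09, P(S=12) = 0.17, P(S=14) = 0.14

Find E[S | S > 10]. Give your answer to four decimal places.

12.9032

P(S > 10) = 0.17 + 0.14 = 0.31.
E[S | S > 10] = [12·0.17 + 14·0.14] / 0.31
 = 4 / 0.31
 = 400/31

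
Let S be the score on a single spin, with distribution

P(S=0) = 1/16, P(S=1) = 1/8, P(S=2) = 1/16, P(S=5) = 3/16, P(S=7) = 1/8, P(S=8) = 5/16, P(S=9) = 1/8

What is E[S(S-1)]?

E[S(S-1)] = Σ s(s-1)·P(S=s)
 = 0·1/16 + 0·1/8 + 2·1/16 + 20·3/16 + 42·1/8 + 56·5/16 + 72·1/8
 = 0 + 0 + 1/8 + 15/4 + 21/4 + 35/2 + 9
 = 285/8

35.625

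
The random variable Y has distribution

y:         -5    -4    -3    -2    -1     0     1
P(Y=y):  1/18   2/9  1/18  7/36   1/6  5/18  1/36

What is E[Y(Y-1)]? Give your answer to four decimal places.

E[Y(Y-1)] = Σ y(y-1)·P(Y=y)
 = 30·1/18 + 20·2/9 + 12·1/18 + 6·7/36 + 2·1/6 + 0·5/18 + 0·1/36
 = 5/3 + 40/9 + 2/3 + 7/6 + 1/3 + 0 + 0
 = 149/18

8.2778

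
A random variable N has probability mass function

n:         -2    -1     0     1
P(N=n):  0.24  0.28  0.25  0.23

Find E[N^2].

E[N^2] = Σ n^2·P(N=n)
 = 4·0.24 + 1·0.28 + 0·0.25 + 1·0.23
 = 0.96 + 0.28 + 0 + 0.23
 = 1.47

1.47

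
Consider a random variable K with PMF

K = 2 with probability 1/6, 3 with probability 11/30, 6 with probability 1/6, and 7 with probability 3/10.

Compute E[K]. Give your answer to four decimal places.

4.5333

E[K] = Σ k·P(K=k)
 = 2·1/6 + 3·11/30 + 6·1/6 + 7·3/10
 = 1/3 + 11/10 + 1 + 21/10
 = 68/15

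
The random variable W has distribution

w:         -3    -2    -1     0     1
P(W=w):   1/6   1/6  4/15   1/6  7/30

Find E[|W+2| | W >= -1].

1.95

P(W >= -1) = 4/15 + 1/6 + 7/30 = 2/3.
E[|W+2| | W >= -1] = [1·4/15 + 2·1/6 + 3·7/30] / (2/3)
 = 13/10 / (2/3)
 = 39/20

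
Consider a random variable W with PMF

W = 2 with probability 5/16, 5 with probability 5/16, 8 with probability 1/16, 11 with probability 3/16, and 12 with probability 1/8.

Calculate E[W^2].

53.75

E[W^2] = Σ w^2·P(W=w)
 = 4·5/16 + 25·5/16 + 64·1/16 + 121·3/16 + 144·1/8
 = 5/4 + 125/16 + 4 + 363/16 + 18
 = 215/4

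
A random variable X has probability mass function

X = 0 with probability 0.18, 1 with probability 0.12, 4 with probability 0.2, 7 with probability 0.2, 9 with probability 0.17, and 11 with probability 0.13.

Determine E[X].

5.28

E[X] = Σ x·P(X=x)
 = 0·0.18 + 1·0.12 + 4·0.2 + 7·0.2 + 9·0.17 + 11·0.13
 = 0 + 0.12 + 0.8 + 1.4 + 1.53 + 1.43
 = 5.28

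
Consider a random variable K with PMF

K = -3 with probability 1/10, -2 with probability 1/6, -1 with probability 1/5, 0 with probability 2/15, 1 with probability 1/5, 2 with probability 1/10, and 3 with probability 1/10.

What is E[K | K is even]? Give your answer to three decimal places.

P(K is even) = 1/6 + 2/15 + 1/10 = 2/5.
E[K | K is even] = [(-2)·1/6 + 0·2/15 + 2·1/10] / (2/5)
 = -2/15 / (2/5)
 = -1/3

-0.333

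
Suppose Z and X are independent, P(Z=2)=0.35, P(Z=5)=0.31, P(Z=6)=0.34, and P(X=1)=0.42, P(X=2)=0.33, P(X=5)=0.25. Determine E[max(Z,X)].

E[max(Z,X)] = Σ_z Σ_x max(z,x) · P(Z=z)P(X=x)
 = 2·0.147 + 2·0.1155 + 5·0.0875 + 5·0.1302 + 5·0.1023 + 5·0.0775 + 6·0.1428 + 6·0.1122 + 6·0.085
 = 0.294 + 0.231 + 0.4375 + 0.651 + 0.5115 + 0.3875 + 0.8568 + 0.6732 + 0.51
 = 4.5525

4.5525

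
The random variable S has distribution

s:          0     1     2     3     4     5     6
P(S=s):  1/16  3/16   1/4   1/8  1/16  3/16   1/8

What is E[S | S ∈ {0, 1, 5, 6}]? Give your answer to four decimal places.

3.3333

P(S ∈ {0, 1, 5, 6}) = 1/16 + 3/16 + 3/16 + 1/8 = 9/16.
E[S | S ∈ {0, 1, 5, 6}] = [0·1/16 + 1·3/16 + 5·3/16 + 6·1/8] / (9/16)
 = 15/8 / (9/16)
 = 10/3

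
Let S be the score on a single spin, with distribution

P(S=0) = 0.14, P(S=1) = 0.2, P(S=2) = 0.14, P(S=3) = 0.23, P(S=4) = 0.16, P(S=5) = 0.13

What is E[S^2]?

E[S^2] = Σ s^2·P(S=s)
 = 0·0.14 + 1·0.2 + 4·0.14 + 9·0.23 + 16·0.16 + 25·0.13
 = 0 + 0.2 + 0.56 + 2.07 + 2.56 + 3.25
 = 8.64

8.64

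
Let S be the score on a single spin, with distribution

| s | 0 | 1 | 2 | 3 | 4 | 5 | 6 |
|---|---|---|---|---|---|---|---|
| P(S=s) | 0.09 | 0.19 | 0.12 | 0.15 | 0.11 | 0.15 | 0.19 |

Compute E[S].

E[S] = Σ s·P(S=s)
 = 0·0.09 + 1·0.19 + 2·0.12 + 3·0.15 + 4·0.11 + 5·0.15 + 6·0.19
 = 0 + 0.19 + 0.24 + 0.45 + 0.44 + 0.75 + 1.14
 = 3.21

3.21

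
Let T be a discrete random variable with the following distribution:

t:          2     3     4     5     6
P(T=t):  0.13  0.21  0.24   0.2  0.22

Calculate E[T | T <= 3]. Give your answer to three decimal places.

2.618

P(T <= 3) = 0.13 + 0.21 = 0.34.
E[T | T <= 3] = [2·0.13 + 3·0.21] / 0.34
 = 0.89 / 0.34
 = 89/34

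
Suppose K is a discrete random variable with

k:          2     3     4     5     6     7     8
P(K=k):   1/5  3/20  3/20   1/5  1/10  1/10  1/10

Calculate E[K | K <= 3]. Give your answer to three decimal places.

P(K <= 3) = 1/5 + 3/20 = 7/20.
E[K | K <= 3] = [2·1/5 + 3·3/20] / (7/20)
 = 17/20 / (7/20)
 = 17/7

2.429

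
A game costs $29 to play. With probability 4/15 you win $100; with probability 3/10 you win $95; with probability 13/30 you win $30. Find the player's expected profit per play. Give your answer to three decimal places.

E[payout] = 100·4/15 + 95·3/10 + 30·13/30
 = 80/3 + 57/2 + 13
 = 409/6
Net = 409/6 - 29 = 235/6

39.167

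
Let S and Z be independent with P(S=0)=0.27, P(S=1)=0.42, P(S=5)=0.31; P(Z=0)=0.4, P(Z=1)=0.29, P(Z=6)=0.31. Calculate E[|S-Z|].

E[|S-Z|] = Σ_s Σ_z |s-z| · P(S=s)P(Z=z)
 = 0·0.108 + 1·0.0783 + 6·0.0837 + 1·0.168 + 0·0.1218 + 5·0.1302 + 5·0.124 + 4·0.0899 + 1·0.0961
 = 0 + 0.0783 + 0.5022 + 0.168 + 0 + 0.651 + 0.62 + 0.3596 + 0.0961
 = 2.4752

2.4752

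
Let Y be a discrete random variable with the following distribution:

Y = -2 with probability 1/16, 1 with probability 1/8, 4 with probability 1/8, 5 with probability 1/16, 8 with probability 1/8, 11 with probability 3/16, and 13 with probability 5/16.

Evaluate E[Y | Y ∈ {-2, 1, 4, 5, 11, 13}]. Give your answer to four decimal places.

7.9286

P(Y ∈ {-2, 1, 4, 5, 11, 13}) = 1/16 + 1/8 + 1/8 + 1/16 + 3/16 + 5/16 = 7/8.
E[Y | Y ∈ {-2, 1, 4, 5, 11, 13}] = [(-2)·1/16 + 1·1/8 + 4·1/8 + 5·1/16 + 11·3/16 + 13·5/16] / (7/8)
 = 111/16 / (7/8)
 = 111/14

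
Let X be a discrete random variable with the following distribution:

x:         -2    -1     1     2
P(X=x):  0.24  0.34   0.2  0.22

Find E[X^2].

E[X^2] = Σ x^2·P(X=x)
 = 4·0.24 + 1·0.34 + 1·0.2 + 4·0.22
 = 0.96 + 0.34 + 0.2 + 0.88
 = 2.38

2.38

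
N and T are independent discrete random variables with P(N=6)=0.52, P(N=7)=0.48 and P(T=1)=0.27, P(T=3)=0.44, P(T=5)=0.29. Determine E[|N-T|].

3.44

E[|N-T|] = Σ_n Σ_t |n-t| · P(N=n)P(T=t)
 = 5·0.1404 + 3·0.2288 + 1·0.1508 + 6·0.1296 + 4·0.2112 + 2·0.1392
 = 0.702 + 0.6864 + 0.1508 + 0.7776 + 0.8448 + 0.2784
 = 3.44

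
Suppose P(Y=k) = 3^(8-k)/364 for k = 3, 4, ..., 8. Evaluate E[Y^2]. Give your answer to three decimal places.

E[Y^2] = Σ y^2·P(Y=y)
 = 9·243/364 + 16·81/364 + 25·27/364 + 36·9/364 + 49·3/364 + 64·1/364
 = 2187/364 + 324/91 + 675/364 + 81/91 + 21/52 + 16/91
 = 361/28

12.893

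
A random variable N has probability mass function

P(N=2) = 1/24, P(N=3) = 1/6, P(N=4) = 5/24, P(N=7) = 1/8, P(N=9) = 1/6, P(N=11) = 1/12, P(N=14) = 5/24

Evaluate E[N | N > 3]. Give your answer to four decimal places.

P(N > 3) = 5/24 + 1/8 + 1/6 + 1/12 + 5/24 = 19/24.
E[N | N > 3] = [4·5/24 + 7·1/8 + 9·1/6 + 11·1/12 + 14·5/24] / (19/24)
 = 169/24 / (19/24)
 = 169/19

8.8947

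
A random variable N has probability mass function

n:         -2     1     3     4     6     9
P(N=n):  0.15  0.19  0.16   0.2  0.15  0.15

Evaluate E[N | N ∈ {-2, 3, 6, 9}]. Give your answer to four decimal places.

3.9836

P(N ∈ {-2, 3, 6, 9}) = 0.15 + 0.16 + 0.15 + 0.15 = 0.61.
E[N | N ∈ {-2, 3, 6, 9}] = [(-2)·0.15 + 3·0.16 + 6·0.15 + 9·0.15] / 0.61
 = 2.43 / 0.61
 = 243/61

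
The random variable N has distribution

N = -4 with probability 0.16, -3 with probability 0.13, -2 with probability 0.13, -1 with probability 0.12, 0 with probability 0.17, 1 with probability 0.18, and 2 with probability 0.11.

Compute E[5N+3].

-2.05

E[5N+3] = Σ (5n+3)·P(N=n)
 = (-17)·0.16 + (-12)·0.13 + (-7)·0.13 + (-2)·0.12 + 3·0.17 + 8·0.18 + 13·0.11
 = (-2.72) + (-1.56) + (-0.91) + (-0.24) + 0.51 + 1.44 + 1.43
 = -2.05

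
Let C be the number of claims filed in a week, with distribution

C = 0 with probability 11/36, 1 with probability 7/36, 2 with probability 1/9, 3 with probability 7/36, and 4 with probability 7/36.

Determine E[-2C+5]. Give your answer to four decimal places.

1.4444

E[-2C+5] = Σ (-2c+5)·P(C=c)
 = 5·11/36 + 3·7/36 + 1·1/9 + (-1)·7/36 + (-3)·7/36
 = 55/36 + 7/12 + 1/9 + (-7/36) + (-7/12)
 = 13/9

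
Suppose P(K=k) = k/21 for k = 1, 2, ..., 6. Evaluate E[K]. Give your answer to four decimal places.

4.3333

E[K] = Σ k·P(K=k)
 = 1·1/21 + 2·2/21 + 3·1/7 + 4·4/21 + 5·5/21 + 6·2/7
 = 1/21 + 4/21 + 3/7 + 16/21 + 25/21 + 12/7
 = 13/3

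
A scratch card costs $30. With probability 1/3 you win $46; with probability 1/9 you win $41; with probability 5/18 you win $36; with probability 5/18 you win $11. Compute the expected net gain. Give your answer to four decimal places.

E[payout] = 46·1/3 + 41·1/9 + 36·5/18 + 11·5/18
 = 46/3 + 41/9 + 10 + 55/18
 = 593/18
Net = 593/18 - 30 = 53/18

2.9444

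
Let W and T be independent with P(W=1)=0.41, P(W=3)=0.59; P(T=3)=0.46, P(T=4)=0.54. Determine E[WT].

E[WT] = Σ_w Σ_t wt · P(W=w)P(T=t)
 = 3·0.1886 + 4·0.2214 + 9·0.2714 + 12·0.3186
 = 0.5658 + 0.8856 + 2.4426 + 3.8232
 = 7.7172

7.7172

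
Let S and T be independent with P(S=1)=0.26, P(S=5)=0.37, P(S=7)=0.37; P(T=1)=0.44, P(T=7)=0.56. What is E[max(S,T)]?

5.988

E[max(S,T)] = Σ_s Σ_t max(s,t) · P(S=s)P(T=t)
 = 1·0.1144 + 7·0.1456 + 5·0.1628 + 7·0.2072 + 7·0.1628 + 7·0.2072
 = 0.1144 + 1.0192 + 0.814 + 1.4504 + 1.1396 + 1.4504
 = 5.988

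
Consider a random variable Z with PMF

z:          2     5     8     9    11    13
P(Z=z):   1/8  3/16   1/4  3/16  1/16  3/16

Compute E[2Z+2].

18

E[2Z+2] = Σ (2z+2)·P(Z=z)
 = 6·1/8 + 12·3/16 + 18·1/4 + 20·3/16 + 24·1/16 + 28·3/16
 = 3/4 + 9/4 + 9/2 + 15/4 + 3/2 + 21/4
 = 18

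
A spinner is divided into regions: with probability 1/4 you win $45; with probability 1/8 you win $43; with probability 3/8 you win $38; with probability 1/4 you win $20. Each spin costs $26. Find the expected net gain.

E[payout] = 45·1/4 + 43·1/8 + 38·3/8 + 20·1/4
 = 45/4 + 43/8 + 57/4 + 5
 = 287/8
Net = 287/8 - 26 = 79/8

9.875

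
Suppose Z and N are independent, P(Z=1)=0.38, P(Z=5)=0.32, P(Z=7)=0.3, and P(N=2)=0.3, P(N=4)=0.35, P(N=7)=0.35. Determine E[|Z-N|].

2.7

E[|Z-N|] = Σ_z Σ_n |z-n| · P(Z=z)P(N=n)
 = 1·0.114 + 3·0.133 + 6·0.133 + 3·0.096 + 1·0.112 + 2·0.112 + 5·0.09 + 3·0.105 + 0·0.105
 = 0.114 + 0.399 + 0.798 + 0.288 + 0.112 + 0.224 + 0.45 + 0.315 + 0
 = 2.7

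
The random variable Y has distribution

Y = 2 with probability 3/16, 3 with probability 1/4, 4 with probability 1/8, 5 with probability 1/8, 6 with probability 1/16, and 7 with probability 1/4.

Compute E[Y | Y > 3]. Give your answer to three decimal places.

5.778

P(Y > 3) = 1/8 + 1/8 + 1/16 + 1/4 = 9/16.
E[Y | Y > 3] = [4·1/8 + 5·1/8 + 6·1/16 + 7·1/4] / (9/16)
 = 13/4 / (9/16)
 = 52/9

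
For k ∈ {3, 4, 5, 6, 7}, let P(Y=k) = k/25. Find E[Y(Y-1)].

E[Y(Y-1)] = Σ y(y-1)·P(Y=y)
 = 6·3/25 + 12·4/25 + 20·1/5 + 30·6/25 + 42·7/25
 = 18/25 + 48/25 + 4 + 36/5 + 294/25
 = 128/5

25.6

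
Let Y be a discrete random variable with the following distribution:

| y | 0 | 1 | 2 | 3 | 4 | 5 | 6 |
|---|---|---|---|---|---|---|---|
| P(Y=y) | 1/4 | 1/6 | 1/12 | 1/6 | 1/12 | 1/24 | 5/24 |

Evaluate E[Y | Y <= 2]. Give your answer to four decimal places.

P(Y <= 2) = 1/4 + 1/6 + 1/12 = 1/2.
E[Y | Y <= 2] = [0·1/4 + 1·1/6 + 2·1/12] / (1/2)
 = 1/3 / (1/2)
 = 2/3

0.6667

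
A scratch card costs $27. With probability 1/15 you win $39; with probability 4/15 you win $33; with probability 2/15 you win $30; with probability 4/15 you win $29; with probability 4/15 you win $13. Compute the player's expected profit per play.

E[payout] = 39·1/15 + 33·4/15 + 30·2/15 + 29·4/15 + 13·4/15
 = 13/5 + 44/5 + 4 + 116/15 + 52/15
 = 133/5
Net = 133/5 - 27 = -2/5

-0.4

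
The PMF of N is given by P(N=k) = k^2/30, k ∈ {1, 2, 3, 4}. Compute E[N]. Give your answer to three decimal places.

3.333

E[N] = Σ n·P(N=n)
 = 1·1/30 + 2·2/15 + 3·3/10 + 4·8/15
 = 1/30 + 4/15 + 9/10 + 32/15
 = 10/3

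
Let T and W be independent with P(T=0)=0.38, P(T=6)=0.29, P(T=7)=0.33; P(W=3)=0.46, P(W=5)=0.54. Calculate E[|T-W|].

3.0708

E[|T-W|] = Σ_t Σ_w |t-w| · P(T=t)P(W=w)
 = 3·0.1748 + 5·0.2052 + 3·0.1334 + 1·0.1566 + 4·0.1518 + 2·0.1782
 = 0.5244 + 1.026 + 0.4002 + 0.1566 + 0.6072 + 0.3564
 = 3.0708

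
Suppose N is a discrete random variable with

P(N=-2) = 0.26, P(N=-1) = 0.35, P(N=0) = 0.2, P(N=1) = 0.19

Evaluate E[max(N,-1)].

-0.42

E[max(N,-1)] = Σ max(n,-1)·P(N=n)
 = (-1)·0.26 + (-1)·0.35 + 0·0.2 + 1·0.19
 = (-0.26) + (-0.35) + 0 + 0.19
 = -0.42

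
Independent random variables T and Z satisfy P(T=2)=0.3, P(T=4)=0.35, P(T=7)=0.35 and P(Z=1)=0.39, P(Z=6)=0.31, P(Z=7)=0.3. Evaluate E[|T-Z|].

2.808

E[|T-Z|] = Σ_t Σ_z |t-z| · P(T=t)P(Z=z)
 = 1·0.117 + 4·0.093 + 5·0.09 + 3·0.1365 + 2·0.1085 + 3·0.105 + 6·0.1365 + 1·0.1085 + 0·0.105
 = 0.117 + 0.372 + 0.45 + 0.4095 + 0.217 + 0.315 + 0.819 + 0.1085 + 0
 = 2.808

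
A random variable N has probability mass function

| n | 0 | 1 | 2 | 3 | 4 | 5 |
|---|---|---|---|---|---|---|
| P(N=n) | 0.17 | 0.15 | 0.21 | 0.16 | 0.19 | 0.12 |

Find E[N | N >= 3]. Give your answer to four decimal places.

3.9149

P(N >= 3) = 0.16 + 0.19 + 0.12 = 0.47.
E[N | N >= 3] = [3·0.16 + 4·0.19 + 5·0.12] / 0.47
 = 1.84 / 0.47
 = 184/47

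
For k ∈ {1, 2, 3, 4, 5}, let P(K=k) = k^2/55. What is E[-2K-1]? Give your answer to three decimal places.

-9.182

E[-2K-1] = Σ (-2k-1)·P(K=k)
 = (-3)·1/55 + (-5)·4/55 + (-7)·9/55 + (-9)·16/55 + (-11)·5/11
 = (-3/55) + (-4/11) + (-63/55) + (-144/55) + (-5)
 = -101/11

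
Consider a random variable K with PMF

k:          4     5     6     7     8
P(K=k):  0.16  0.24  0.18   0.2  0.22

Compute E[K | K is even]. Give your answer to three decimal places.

6.214

P(K is even) = 0.16 + 0.18 + 0.22 = 0.56.
E[K | K is even] = [4·0.16 + 6·0.18 + 8·0.22] / 0.56
 = 3.48 / 0.56
 = 87/14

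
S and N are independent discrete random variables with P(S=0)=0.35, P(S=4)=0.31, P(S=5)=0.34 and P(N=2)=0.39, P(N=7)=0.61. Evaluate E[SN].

E[SN] = Σ_s Σ_n sn · P(S=s)P(N=n)
 = 0·0.1365 + 0·0.2135 + 8·0.1209 + 28·0.1891 + 10·0.1326 + 35·0.2074
 = 0 + 0 + 0.9672 + 5.2948 + 1.326 + 7.259
 = 14.847

14.847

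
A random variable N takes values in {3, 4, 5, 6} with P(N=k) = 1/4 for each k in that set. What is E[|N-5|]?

E[|N-5|] = Σ |n-5|·P(N=n)
 = 2·1/4 + 1·1/4 + 0·1/4 + 1·1/4
 = 1/2 + 1/4 + 0 + 1/4
 = 1

1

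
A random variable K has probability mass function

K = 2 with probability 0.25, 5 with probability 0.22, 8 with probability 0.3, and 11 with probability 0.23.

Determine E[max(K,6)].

7.75

E[max(K,6)] = Σ max(k,6)·P(K=k)
 = 6·0.25 + 6·0.22 + 8·0.3 + 11·0.23
 = 1.5 + 1.32 + 2.4 + 2.53
 = 7.75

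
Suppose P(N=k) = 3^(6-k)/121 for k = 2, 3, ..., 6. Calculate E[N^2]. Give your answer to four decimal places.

6.7934

E[N^2] = Σ n^2·P(N=n)
 = 4·81/121 + 9·27/121 + 16·9/121 + 25·3/121 + 36·1/121
 = 324/121 + 243/121 + 144/121 + 75/121 + 36/121
 = 822/121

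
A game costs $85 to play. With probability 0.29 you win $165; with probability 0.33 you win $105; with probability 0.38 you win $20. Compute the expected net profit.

E[payout] = 165·0.29 + 105·0.33 + 20·0.38
 = 47.85 + 34.65 + 7.6
 = 90.1
Net = 90.1 - 85 = 5.1

5.1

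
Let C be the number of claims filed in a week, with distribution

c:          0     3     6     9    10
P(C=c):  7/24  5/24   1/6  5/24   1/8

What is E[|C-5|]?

E[|C-5|] = Σ |c-5|·P(C=c)
 = 5·7/24 + 2·5/24 + 1·1/6 + 4·5/24 + 5·1/8
 = 35/24 + 5/12 + 1/6 + 5/6 + 5/8
 = 7/2

3.5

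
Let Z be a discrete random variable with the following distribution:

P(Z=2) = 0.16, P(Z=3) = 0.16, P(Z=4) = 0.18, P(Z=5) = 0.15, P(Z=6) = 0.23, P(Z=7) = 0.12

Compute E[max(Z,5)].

E[max(Z,5)] = Σ max(z,5)·P(Z=z)
 = 5·0.16 + 5·0.16 + 5·0.18 + 5·0.15 + 6·0.23 + 7·0.12
 = 0.8 + 0.8 + 0.9 + 0.75 + 1.38 + 0.84
 = 5.47

5.47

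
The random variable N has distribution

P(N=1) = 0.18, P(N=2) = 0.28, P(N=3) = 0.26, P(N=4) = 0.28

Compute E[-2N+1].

E[-2N+1] = Σ (-2n+1)·P(N=n)
 = (-1)·0.18 + (-3)·0.28 + (-5)·0.26 + (-7)·0.28
 = (-0.18) + (-0.84) + (-1.3) + (-1.96)
 = -4.28

-4.28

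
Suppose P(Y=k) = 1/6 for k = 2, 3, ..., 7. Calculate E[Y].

4.5

E[Y] = Σ y·P(Y=y)
 = 2·1/6 + 3·1/6 + 4·1/6 + 5·1/6 + 6·1/6 + 7·1/6
 = 1/3 + 1/2 + 2/3 + 5/6 + 1 + 7/6
 = 9/2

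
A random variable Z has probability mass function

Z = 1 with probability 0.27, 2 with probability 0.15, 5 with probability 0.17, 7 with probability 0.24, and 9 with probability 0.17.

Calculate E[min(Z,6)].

E[min(Z,6)] = Σ min(z,6)·P(Z=z)
 = 1·0.27 + 2·0.15 + 5·0.17 + 6·0.24 + 6·0.17
 = 0.27 + 0.3 + 0.85 + 1.44 + 1.02
 = 3.88

3.88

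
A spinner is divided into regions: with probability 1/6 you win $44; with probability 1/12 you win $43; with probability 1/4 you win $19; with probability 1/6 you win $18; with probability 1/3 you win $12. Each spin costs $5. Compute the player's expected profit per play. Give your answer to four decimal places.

17.6667

E[payout] = 44·1/6 + 43·1/12 + 19·1/4 + 18·1/6 + 12·1/3
 = 22/3 + 43/12 + 19/4 + 3 + 4
 = 68/3
Net = 68/3 - 5 = 53/3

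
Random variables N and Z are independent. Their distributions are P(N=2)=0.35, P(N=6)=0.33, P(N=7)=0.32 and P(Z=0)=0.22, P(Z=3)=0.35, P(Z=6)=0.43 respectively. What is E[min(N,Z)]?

2.9055

E[min(N,Z)] = Σ_n Σ_z min(n,z) · P(N=n)P(Z=z)
 = 0·0.077 + 2·0.1225 + 2·0.1505 + 0·0.0726 + 3·0.1155 + 6·0.1419 + 0·0.0704 + 3·0.112 + 6·0.1376
 = 0 + 0.245 + 0.301 + 0 + 0.3465 + 0.8514 + 0 + 0.336 + 0.8256
 = 2.9055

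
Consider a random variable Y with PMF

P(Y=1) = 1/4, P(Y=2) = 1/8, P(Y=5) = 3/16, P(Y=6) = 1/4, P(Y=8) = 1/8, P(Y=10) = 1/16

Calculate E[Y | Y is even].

6

P(Y is even) = 1/8 + 1/4 + 1/8 + 1/16 = 9/16.
E[Y | Y is even] = [2·1/8 + 6·1/4 + 8·1/8 + 10·1/16] / (9/16)
 = 27/8 / (9/16)
 = 6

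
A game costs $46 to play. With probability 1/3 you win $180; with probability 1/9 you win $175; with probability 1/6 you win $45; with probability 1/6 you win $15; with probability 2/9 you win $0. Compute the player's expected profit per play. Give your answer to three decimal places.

E[payout] = 180·1/3 + 175·1/9 + 45·1/6 + 15·1/6 + 0·2/9
 = 60 + 175/9 + 15/2 + 5/2 + 0
 = 805/9
Net = 805/9 - 46 = 391/9

43.444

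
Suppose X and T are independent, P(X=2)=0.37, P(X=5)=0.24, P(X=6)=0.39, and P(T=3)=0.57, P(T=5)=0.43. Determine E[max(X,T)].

E[max(X,T)] = Σ_x Σ_t max(x,t) · P(X=x)P(T=t)
 = 3·0.2109 + 5·0.1591 + 5·0.1368 + 5·0.1032 + 6·0.2223 + 6·0.1677
 = 0.6327 + 0.7955 + 0.684 + 0.516 + 1.3338 + 1.0062
 = 4.9682

4.9682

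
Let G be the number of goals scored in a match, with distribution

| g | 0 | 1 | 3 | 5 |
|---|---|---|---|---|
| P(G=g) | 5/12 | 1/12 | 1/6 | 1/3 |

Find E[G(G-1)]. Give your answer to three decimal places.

7.667

E[G(G-1)] = Σ g(g-1)·P(G=g)
 = 0·5/12 + 0·1/12 + 6·1/6 + 20·1/3
 = 0 + 0 + 1 + 20/3
 = 23/3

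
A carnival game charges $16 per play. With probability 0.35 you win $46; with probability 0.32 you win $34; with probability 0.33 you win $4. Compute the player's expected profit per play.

12.3

E[payout] = 46·0.35 + 34·0.32 + 4·0.33
 = 16.1 + 10.88 + 1.32
 = 28.3
Net = 28.3 - 16 = 12.3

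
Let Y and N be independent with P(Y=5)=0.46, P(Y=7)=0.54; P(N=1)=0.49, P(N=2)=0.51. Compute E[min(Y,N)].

E[min(Y,N)] = Σ_y Σ_n min(y,n) · P(Y=y)P(N=n)
 = 1·0.2254 + 2·0.2346 + 1·0.2646 + 2·0.2754
 = 0.2254 + 0.4692 + 0.2646 + 0.5508
 = 1.51

1.51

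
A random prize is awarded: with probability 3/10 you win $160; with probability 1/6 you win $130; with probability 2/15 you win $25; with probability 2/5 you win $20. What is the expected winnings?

81

E[payout] = 160·3/10 + 130·1/6 + 25·2/15 + 20·2/5
 = 48 + 65/3 + 10/3 + 8
 = 81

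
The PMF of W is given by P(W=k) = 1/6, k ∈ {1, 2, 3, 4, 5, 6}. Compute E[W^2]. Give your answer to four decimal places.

E[W^2] = Σ w^2·P(W=w)
 = 1·1/6 + 4·1/6 + 9·1/6 + 16·1/6 + 25·1/6 + 36·1/6
 = 1/6 + 2/3 + 3/2 + 8/3 + 25/6 + 6
 = 91/6

15.1667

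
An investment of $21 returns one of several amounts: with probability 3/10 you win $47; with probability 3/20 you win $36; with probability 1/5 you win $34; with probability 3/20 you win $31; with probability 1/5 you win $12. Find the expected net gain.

12.35

E[payout] = 47·3/10 + 36·3/20 + 34·1/5 + 31·3/20 + 12·1/5
 = 141/10 + 27/5 + 34/5 + 93/20 + 12/5
 = 667/20
Net = 667/20 - 21 = 247/20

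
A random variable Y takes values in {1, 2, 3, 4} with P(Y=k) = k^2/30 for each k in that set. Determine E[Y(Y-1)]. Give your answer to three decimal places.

E[Y(Y-1)] = Σ y(y-1)·P(Y=y)
 = 0·1/30 + 2·2/15 + 6·3/10 + 12·8/15
 = 0 + 4/15 + 9/5 + 32/5
 = 127/15

8.467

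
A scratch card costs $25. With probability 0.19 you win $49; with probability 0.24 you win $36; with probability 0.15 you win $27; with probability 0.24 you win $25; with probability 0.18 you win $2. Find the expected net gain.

3.36

E[payout] = 49·0.19 + 36·0.24 + 27·0.15 + 25·0.24 + 2·0.18
 = 9.31 + 8.64 + 4.05 + 6 + 0.36
 = 28.36
Net = 28.36 - 25 = 3.36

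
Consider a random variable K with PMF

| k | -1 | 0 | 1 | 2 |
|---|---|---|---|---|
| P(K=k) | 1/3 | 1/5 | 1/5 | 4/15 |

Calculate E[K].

E[K] = Σ k·P(K=k)
 = (-1)·1/3 + 0·1/5 + 1·1/5 + 2·4/15
 = (-1/3) + 0 + 1/5 + 8/15
 = 2/5

0.4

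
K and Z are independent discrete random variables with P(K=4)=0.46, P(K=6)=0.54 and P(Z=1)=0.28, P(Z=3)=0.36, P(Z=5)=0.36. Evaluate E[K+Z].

8.24

E[K+Z] = Σ_k Σ_z (k+z) · P(K=k)P(Z=z)
 = 5·0.1288 + 7·0.1656 + 9·0.1656 + 7·0.1512 + 9·0.1944 + 11·0.1944
 = 0.644 + 1.1592 + 1.4904 + 1.0584 + 1.7496 + 2.1384
 = 8.24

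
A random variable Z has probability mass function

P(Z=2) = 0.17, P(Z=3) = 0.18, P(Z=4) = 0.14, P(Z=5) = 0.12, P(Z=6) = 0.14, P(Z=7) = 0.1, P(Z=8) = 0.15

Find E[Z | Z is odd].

4.6

P(Z is odd) = 0.18 + 0.12 + 0.1 = 0.4.
E[Z | Z is odd] = [3·0.18 + 5·0.12 + 7·0.1] / 0.4
 = 1.84 / 0.4
 = 23/5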